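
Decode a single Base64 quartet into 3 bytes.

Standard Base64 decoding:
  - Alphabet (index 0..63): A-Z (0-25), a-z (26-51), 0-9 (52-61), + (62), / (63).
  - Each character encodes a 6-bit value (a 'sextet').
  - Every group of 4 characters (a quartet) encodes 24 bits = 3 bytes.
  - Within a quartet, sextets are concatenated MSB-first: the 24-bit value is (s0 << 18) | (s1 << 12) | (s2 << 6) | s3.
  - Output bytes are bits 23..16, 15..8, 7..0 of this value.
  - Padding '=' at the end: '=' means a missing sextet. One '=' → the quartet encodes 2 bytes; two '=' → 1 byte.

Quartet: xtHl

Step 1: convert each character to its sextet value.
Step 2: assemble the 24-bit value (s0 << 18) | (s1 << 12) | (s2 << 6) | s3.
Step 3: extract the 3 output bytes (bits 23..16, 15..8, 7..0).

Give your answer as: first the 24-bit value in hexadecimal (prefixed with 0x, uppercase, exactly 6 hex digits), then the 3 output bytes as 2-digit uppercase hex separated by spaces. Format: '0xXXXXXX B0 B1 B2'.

Sextets: x=49, t=45, H=7, l=37
24-bit: (49<<18) | (45<<12) | (7<<6) | 37
      = 0xC40000 | 0x02D000 | 0x0001C0 | 0x000025
      = 0xC6D1E5
Bytes: (v>>16)&0xFF=C6, (v>>8)&0xFF=D1, v&0xFF=E5

Answer: 0xC6D1E5 C6 D1 E5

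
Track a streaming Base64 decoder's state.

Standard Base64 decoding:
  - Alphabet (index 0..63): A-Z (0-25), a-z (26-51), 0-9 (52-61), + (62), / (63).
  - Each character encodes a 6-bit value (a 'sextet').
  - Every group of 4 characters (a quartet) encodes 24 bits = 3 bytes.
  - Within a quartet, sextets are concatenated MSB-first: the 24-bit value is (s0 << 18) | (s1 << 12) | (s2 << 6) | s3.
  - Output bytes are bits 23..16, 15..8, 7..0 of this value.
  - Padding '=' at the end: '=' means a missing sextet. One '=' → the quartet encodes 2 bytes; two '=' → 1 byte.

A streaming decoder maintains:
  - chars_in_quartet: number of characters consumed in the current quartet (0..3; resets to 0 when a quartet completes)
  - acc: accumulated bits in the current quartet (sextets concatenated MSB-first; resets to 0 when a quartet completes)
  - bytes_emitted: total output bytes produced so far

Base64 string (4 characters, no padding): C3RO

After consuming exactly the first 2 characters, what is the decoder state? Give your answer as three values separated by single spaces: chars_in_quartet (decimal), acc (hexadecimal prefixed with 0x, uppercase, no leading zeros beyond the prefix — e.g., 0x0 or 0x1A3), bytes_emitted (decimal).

Answer: 2 0xB7 0

Derivation:
After char 0 ('C'=2): chars_in_quartet=1 acc=0x2 bytes_emitted=0
After char 1 ('3'=55): chars_in_quartet=2 acc=0xB7 bytes_emitted=0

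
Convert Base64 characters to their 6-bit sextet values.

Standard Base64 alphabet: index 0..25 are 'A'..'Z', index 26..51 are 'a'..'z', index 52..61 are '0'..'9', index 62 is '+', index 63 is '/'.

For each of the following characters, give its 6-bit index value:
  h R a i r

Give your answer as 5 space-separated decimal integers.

'h': a..z range, 26 + ord('h') − ord('a') = 33
'R': A..Z range, ord('R') − ord('A') = 17
'a': a..z range, 26 + ord('a') − ord('a') = 26
'i': a..z range, 26 + ord('i') − ord('a') = 34
'r': a..z range, 26 + ord('r') − ord('a') = 43

Answer: 33 17 26 34 43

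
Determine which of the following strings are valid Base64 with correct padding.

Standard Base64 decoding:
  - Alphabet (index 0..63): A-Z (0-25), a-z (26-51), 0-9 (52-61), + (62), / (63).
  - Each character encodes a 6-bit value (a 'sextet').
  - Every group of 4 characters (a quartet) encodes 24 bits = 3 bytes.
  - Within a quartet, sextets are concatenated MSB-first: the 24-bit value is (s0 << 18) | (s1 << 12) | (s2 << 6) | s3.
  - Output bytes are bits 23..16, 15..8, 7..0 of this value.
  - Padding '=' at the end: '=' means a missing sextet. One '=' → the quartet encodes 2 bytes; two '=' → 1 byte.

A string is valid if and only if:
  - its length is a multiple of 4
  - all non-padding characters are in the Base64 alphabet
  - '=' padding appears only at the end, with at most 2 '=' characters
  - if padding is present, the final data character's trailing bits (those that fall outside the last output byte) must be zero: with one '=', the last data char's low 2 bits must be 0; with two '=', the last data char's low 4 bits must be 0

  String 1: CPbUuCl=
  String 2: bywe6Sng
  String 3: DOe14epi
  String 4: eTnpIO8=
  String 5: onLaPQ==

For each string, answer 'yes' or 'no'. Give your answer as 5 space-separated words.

Answer: no yes yes yes yes

Derivation:
String 1: 'CPbUuCl=' → invalid (bad trailing bits)
String 2: 'bywe6Sng' → valid
String 3: 'DOe14epi' → valid
String 4: 'eTnpIO8=' → valid
String 5: 'onLaPQ==' → valid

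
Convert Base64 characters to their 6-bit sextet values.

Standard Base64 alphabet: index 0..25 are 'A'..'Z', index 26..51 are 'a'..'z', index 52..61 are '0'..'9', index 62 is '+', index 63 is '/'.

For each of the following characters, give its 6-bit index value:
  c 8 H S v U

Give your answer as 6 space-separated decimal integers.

Answer: 28 60 7 18 47 20

Derivation:
'c': a..z range, 26 + ord('c') − ord('a') = 28
'8': 0..9 range, 52 + ord('8') − ord('0') = 60
'H': A..Z range, ord('H') − ord('A') = 7
'S': A..Z range, ord('S') − ord('A') = 18
'v': a..z range, 26 + ord('v') − ord('a') = 47
'U': A..Z range, ord('U') − ord('A') = 20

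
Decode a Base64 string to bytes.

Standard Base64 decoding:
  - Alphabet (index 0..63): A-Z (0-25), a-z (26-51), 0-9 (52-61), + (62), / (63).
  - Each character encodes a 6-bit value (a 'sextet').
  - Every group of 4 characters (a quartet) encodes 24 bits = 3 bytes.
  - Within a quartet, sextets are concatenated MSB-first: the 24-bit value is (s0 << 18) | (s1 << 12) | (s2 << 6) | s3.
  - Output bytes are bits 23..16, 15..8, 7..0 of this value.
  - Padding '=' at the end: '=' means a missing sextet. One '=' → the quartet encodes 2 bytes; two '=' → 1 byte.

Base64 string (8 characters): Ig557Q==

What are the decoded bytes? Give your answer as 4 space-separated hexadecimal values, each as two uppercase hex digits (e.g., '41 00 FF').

After char 0 ('I'=8): chars_in_quartet=1 acc=0x8 bytes_emitted=0
After char 1 ('g'=32): chars_in_quartet=2 acc=0x220 bytes_emitted=0
After char 2 ('5'=57): chars_in_quartet=3 acc=0x8839 bytes_emitted=0
After char 3 ('5'=57): chars_in_quartet=4 acc=0x220E79 -> emit 22 0E 79, reset; bytes_emitted=3
After char 4 ('7'=59): chars_in_quartet=1 acc=0x3B bytes_emitted=3
After char 5 ('Q'=16): chars_in_quartet=2 acc=0xED0 bytes_emitted=3
Padding '==': partial quartet acc=0xED0 -> emit ED; bytes_emitted=4

Answer: 22 0E 79 ED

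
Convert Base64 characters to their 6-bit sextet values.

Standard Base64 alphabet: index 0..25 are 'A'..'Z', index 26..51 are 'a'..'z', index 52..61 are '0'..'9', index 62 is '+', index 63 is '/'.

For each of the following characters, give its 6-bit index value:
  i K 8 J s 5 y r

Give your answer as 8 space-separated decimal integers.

Answer: 34 10 60 9 44 57 50 43

Derivation:
'i': a..z range, 26 + ord('i') − ord('a') = 34
'K': A..Z range, ord('K') − ord('A') = 10
'8': 0..9 range, 52 + ord('8') − ord('0') = 60
'J': A..Z range, ord('J') − ord('A') = 9
's': a..z range, 26 + ord('s') − ord('a') = 44
'5': 0..9 range, 52 + ord('5') − ord('0') = 57
'y': a..z range, 26 + ord('y') − ord('a') = 50
'r': a..z range, 26 + ord('r') − ord('a') = 43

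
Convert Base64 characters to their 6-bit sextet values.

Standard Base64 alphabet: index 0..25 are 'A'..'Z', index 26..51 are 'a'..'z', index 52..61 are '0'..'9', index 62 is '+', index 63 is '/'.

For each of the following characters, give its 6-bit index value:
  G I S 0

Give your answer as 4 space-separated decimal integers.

Answer: 6 8 18 52

Derivation:
'G': A..Z range, ord('G') − ord('A') = 6
'I': A..Z range, ord('I') − ord('A') = 8
'S': A..Z range, ord('S') − ord('A') = 18
'0': 0..9 range, 52 + ord('0') − ord('0') = 52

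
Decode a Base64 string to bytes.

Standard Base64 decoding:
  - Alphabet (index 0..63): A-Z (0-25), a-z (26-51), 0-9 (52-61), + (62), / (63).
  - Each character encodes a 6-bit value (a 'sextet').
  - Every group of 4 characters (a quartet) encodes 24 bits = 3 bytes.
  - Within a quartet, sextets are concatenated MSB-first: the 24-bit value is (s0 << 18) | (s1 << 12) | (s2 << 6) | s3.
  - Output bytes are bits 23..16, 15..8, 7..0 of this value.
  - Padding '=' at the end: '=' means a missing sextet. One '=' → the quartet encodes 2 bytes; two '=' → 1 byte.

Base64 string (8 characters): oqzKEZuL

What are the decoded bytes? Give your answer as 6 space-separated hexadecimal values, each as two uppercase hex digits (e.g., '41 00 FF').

Answer: A2 AC CA 11 9B 8B

Derivation:
After char 0 ('o'=40): chars_in_quartet=1 acc=0x28 bytes_emitted=0
After char 1 ('q'=42): chars_in_quartet=2 acc=0xA2A bytes_emitted=0
After char 2 ('z'=51): chars_in_quartet=3 acc=0x28AB3 bytes_emitted=0
After char 3 ('K'=10): chars_in_quartet=4 acc=0xA2ACCA -> emit A2 AC CA, reset; bytes_emitted=3
After char 4 ('E'=4): chars_in_quartet=1 acc=0x4 bytes_emitted=3
After char 5 ('Z'=25): chars_in_quartet=2 acc=0x119 bytes_emitted=3
After char 6 ('u'=46): chars_in_quartet=3 acc=0x466E bytes_emitted=3
After char 7 ('L'=11): chars_in_quartet=4 acc=0x119B8B -> emit 11 9B 8B, reset; bytes_emitted=6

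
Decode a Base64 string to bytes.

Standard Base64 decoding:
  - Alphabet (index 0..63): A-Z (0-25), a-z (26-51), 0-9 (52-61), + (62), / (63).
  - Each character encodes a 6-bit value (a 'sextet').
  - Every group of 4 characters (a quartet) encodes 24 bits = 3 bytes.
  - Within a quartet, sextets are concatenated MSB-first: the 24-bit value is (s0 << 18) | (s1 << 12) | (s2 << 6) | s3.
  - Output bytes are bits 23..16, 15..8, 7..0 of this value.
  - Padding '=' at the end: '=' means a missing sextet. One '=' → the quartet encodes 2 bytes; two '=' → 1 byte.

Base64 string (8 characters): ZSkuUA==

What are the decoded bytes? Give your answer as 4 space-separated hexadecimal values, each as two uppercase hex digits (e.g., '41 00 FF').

After char 0 ('Z'=25): chars_in_quartet=1 acc=0x19 bytes_emitted=0
After char 1 ('S'=18): chars_in_quartet=2 acc=0x652 bytes_emitted=0
After char 2 ('k'=36): chars_in_quartet=3 acc=0x194A4 bytes_emitted=0
After char 3 ('u'=46): chars_in_quartet=4 acc=0x65292E -> emit 65 29 2E, reset; bytes_emitted=3
After char 4 ('U'=20): chars_in_quartet=1 acc=0x14 bytes_emitted=3
After char 5 ('A'=0): chars_in_quartet=2 acc=0x500 bytes_emitted=3
Padding '==': partial quartet acc=0x500 -> emit 50; bytes_emitted=4

Answer: 65 29 2E 50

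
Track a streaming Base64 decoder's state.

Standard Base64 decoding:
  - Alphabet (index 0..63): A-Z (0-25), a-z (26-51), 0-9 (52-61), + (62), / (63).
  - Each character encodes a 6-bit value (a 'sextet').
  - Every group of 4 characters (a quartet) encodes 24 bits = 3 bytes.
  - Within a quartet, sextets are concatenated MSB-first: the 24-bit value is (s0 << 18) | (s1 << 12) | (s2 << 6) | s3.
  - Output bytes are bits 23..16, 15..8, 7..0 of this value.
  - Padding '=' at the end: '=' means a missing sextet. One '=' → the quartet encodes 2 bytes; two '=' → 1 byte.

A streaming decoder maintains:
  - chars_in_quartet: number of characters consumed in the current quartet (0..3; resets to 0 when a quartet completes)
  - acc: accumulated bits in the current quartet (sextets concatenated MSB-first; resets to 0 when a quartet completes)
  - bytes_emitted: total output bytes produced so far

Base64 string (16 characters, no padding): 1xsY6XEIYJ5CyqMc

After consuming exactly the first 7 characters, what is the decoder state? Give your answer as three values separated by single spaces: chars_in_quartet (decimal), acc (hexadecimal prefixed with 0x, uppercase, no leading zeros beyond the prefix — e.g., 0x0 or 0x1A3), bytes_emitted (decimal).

After char 0 ('1'=53): chars_in_quartet=1 acc=0x35 bytes_emitted=0
After char 1 ('x'=49): chars_in_quartet=2 acc=0xD71 bytes_emitted=0
After char 2 ('s'=44): chars_in_quartet=3 acc=0x35C6C bytes_emitted=0
After char 3 ('Y'=24): chars_in_quartet=4 acc=0xD71B18 -> emit D7 1B 18, reset; bytes_emitted=3
After char 4 ('6'=58): chars_in_quartet=1 acc=0x3A bytes_emitted=3
After char 5 ('X'=23): chars_in_quartet=2 acc=0xE97 bytes_emitted=3
After char 6 ('E'=4): chars_in_quartet=3 acc=0x3A5C4 bytes_emitted=3

Answer: 3 0x3A5C4 3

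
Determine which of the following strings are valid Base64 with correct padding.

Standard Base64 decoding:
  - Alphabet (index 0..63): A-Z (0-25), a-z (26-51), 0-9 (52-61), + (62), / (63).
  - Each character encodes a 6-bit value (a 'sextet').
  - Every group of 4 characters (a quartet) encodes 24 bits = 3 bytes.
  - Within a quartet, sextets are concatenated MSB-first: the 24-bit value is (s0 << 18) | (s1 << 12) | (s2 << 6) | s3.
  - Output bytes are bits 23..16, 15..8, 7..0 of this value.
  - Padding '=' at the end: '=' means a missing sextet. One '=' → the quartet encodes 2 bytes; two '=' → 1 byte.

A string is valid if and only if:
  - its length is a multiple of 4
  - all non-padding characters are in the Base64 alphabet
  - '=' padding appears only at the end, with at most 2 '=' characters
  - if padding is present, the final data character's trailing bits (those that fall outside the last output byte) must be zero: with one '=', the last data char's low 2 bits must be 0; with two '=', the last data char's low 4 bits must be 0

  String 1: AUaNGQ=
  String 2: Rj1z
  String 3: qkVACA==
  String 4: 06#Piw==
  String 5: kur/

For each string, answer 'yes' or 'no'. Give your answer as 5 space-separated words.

Answer: no yes yes no yes

Derivation:
String 1: 'AUaNGQ=' → invalid (len=7 not mult of 4)
String 2: 'Rj1z' → valid
String 3: 'qkVACA==' → valid
String 4: '06#Piw==' → invalid (bad char(s): ['#'])
String 5: 'kur/' → valid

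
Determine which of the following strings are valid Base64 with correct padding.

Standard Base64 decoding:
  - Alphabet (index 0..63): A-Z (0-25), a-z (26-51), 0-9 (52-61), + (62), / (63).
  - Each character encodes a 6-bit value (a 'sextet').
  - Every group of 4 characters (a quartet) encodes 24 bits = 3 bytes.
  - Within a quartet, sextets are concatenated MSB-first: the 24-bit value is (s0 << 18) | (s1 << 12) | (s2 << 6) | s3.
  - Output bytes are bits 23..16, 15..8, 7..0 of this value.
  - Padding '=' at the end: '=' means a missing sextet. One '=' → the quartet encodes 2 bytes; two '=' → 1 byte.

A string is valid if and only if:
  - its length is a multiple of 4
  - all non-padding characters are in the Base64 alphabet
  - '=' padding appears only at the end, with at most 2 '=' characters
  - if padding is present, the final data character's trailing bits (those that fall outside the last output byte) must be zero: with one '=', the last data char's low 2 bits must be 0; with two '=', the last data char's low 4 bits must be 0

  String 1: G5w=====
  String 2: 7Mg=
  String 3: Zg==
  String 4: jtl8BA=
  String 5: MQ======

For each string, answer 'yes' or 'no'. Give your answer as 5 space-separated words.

Answer: no yes yes no no

Derivation:
String 1: 'G5w=====' → invalid (5 pad chars (max 2))
String 2: '7Mg=' → valid
String 3: 'Zg==' → valid
String 4: 'jtl8BA=' → invalid (len=7 not mult of 4)
String 5: 'MQ======' → invalid (6 pad chars (max 2))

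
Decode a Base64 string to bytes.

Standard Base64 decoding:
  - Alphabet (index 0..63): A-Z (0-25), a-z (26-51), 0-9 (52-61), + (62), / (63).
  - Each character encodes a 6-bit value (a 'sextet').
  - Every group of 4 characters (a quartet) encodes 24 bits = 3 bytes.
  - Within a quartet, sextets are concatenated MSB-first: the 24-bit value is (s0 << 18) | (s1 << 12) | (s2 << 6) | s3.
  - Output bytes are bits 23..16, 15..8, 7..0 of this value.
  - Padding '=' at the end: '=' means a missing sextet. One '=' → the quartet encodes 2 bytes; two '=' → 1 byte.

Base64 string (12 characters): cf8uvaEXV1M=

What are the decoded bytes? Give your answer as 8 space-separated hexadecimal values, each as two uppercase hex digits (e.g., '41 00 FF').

Answer: 71 FF 2E BD A1 17 57 53

Derivation:
After char 0 ('c'=28): chars_in_quartet=1 acc=0x1C bytes_emitted=0
After char 1 ('f'=31): chars_in_quartet=2 acc=0x71F bytes_emitted=0
After char 2 ('8'=60): chars_in_quartet=3 acc=0x1C7FC bytes_emitted=0
After char 3 ('u'=46): chars_in_quartet=4 acc=0x71FF2E -> emit 71 FF 2E, reset; bytes_emitted=3
After char 4 ('v'=47): chars_in_quartet=1 acc=0x2F bytes_emitted=3
After char 5 ('a'=26): chars_in_quartet=2 acc=0xBDA bytes_emitted=3
After char 6 ('E'=4): chars_in_quartet=3 acc=0x2F684 bytes_emitted=3
After char 7 ('X'=23): chars_in_quartet=4 acc=0xBDA117 -> emit BD A1 17, reset; bytes_emitted=6
After char 8 ('V'=21): chars_in_quartet=1 acc=0x15 bytes_emitted=6
After char 9 ('1'=53): chars_in_quartet=2 acc=0x575 bytes_emitted=6
After char 10 ('M'=12): chars_in_quartet=3 acc=0x15D4C bytes_emitted=6
Padding '=': partial quartet acc=0x15D4C -> emit 57 53; bytes_emitted=8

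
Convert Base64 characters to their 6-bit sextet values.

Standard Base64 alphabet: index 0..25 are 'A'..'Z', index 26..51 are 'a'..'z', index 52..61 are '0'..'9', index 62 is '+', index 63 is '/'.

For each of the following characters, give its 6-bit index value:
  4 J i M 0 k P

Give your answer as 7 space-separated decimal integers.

'4': 0..9 range, 52 + ord('4') − ord('0') = 56
'J': A..Z range, ord('J') − ord('A') = 9
'i': a..z range, 26 + ord('i') − ord('a') = 34
'M': A..Z range, ord('M') − ord('A') = 12
'0': 0..9 range, 52 + ord('0') − ord('0') = 52
'k': a..z range, 26 + ord('k') − ord('a') = 36
'P': A..Z range, ord('P') − ord('A') = 15

Answer: 56 9 34 12 52 36 15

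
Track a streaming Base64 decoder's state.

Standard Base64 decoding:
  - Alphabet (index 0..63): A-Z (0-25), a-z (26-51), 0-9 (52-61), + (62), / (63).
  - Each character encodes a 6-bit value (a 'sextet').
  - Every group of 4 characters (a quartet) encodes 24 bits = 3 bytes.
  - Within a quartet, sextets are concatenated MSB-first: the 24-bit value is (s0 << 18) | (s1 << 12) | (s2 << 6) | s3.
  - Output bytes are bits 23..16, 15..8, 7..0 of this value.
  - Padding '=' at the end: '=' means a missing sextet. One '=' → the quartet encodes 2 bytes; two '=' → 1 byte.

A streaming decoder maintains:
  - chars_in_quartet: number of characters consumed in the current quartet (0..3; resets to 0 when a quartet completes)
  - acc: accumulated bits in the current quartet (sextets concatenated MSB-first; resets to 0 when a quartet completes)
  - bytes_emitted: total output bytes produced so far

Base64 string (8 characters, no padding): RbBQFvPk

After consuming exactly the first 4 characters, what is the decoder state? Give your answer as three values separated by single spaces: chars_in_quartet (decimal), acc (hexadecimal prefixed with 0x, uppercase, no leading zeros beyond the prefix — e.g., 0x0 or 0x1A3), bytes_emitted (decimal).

After char 0 ('R'=17): chars_in_quartet=1 acc=0x11 bytes_emitted=0
After char 1 ('b'=27): chars_in_quartet=2 acc=0x45B bytes_emitted=0
After char 2 ('B'=1): chars_in_quartet=3 acc=0x116C1 bytes_emitted=0
After char 3 ('Q'=16): chars_in_quartet=4 acc=0x45B050 -> emit 45 B0 50, reset; bytes_emitted=3

Answer: 0 0x0 3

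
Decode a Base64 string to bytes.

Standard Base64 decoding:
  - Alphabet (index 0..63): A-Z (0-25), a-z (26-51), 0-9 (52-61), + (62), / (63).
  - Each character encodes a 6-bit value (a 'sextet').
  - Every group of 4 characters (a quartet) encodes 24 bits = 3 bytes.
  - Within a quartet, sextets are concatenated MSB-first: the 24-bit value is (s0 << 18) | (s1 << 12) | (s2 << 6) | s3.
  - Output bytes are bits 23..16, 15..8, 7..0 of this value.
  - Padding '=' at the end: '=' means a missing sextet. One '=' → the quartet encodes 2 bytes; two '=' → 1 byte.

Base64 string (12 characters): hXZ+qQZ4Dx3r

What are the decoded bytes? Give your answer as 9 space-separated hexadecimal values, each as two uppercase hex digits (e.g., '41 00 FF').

After char 0 ('h'=33): chars_in_quartet=1 acc=0x21 bytes_emitted=0
After char 1 ('X'=23): chars_in_quartet=2 acc=0x857 bytes_emitted=0
After char 2 ('Z'=25): chars_in_quartet=3 acc=0x215D9 bytes_emitted=0
After char 3 ('+'=62): chars_in_quartet=4 acc=0x85767E -> emit 85 76 7E, reset; bytes_emitted=3
After char 4 ('q'=42): chars_in_quartet=1 acc=0x2A bytes_emitted=3
After char 5 ('Q'=16): chars_in_quartet=2 acc=0xA90 bytes_emitted=3
After char 6 ('Z'=25): chars_in_quartet=3 acc=0x2A419 bytes_emitted=3
After char 7 ('4'=56): chars_in_quartet=4 acc=0xA90678 -> emit A9 06 78, reset; bytes_emitted=6
After char 8 ('D'=3): chars_in_quartet=1 acc=0x3 bytes_emitted=6
After char 9 ('x'=49): chars_in_quartet=2 acc=0xF1 bytes_emitted=6
After char 10 ('3'=55): chars_in_quartet=3 acc=0x3C77 bytes_emitted=6
After char 11 ('r'=43): chars_in_quartet=4 acc=0xF1DEB -> emit 0F 1D EB, reset; bytes_emitted=9

Answer: 85 76 7E A9 06 78 0F 1D EB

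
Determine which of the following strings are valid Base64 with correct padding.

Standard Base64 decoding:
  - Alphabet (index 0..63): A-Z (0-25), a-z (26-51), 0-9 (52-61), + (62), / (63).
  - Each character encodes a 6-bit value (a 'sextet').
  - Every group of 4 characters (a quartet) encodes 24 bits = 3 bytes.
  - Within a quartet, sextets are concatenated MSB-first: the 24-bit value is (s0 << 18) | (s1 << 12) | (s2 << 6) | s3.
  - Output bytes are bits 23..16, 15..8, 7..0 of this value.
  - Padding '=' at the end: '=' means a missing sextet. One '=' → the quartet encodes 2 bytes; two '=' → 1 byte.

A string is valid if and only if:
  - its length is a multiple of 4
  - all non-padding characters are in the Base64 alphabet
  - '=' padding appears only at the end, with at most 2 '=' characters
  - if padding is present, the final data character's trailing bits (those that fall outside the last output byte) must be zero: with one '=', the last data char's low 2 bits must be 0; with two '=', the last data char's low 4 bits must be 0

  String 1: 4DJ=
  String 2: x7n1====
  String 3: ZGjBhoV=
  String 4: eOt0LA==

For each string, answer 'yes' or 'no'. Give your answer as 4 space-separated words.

String 1: '4DJ=' → invalid (bad trailing bits)
String 2: 'x7n1====' → invalid (4 pad chars (max 2))
String 3: 'ZGjBhoV=' → invalid (bad trailing bits)
String 4: 'eOt0LA==' → valid

Answer: no no no yes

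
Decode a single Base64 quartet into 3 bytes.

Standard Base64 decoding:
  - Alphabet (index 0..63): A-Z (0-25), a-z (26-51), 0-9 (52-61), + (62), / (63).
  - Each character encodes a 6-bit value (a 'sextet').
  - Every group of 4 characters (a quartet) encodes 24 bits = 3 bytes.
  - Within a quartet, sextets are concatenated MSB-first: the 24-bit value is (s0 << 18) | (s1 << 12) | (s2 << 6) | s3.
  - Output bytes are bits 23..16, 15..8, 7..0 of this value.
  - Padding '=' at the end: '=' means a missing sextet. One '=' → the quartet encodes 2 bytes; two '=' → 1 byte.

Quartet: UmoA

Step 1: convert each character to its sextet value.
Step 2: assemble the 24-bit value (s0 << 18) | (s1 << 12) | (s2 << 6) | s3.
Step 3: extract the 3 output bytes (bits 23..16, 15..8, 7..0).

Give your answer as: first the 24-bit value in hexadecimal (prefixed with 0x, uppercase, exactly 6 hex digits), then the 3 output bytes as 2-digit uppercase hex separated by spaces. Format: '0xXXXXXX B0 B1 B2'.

Answer: 0x526A00 52 6A 00

Derivation:
Sextets: U=20, m=38, o=40, A=0
24-bit: (20<<18) | (38<<12) | (40<<6) | 0
      = 0x500000 | 0x026000 | 0x000A00 | 0x000000
      = 0x526A00
Bytes: (v>>16)&0xFF=52, (v>>8)&0xFF=6A, v&0xFF=00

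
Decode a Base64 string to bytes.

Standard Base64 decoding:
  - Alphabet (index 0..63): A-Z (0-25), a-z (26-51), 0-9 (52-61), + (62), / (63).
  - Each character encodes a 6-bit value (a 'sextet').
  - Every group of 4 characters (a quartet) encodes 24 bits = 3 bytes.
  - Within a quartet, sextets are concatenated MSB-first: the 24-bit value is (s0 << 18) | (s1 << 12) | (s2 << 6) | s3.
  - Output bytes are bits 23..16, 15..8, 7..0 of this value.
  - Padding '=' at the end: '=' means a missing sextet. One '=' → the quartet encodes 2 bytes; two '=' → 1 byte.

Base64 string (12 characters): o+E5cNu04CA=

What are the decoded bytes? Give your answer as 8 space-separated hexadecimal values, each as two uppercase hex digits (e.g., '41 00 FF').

Answer: A3 E1 39 70 DB B4 E0 20

Derivation:
After char 0 ('o'=40): chars_in_quartet=1 acc=0x28 bytes_emitted=0
After char 1 ('+'=62): chars_in_quartet=2 acc=0xA3E bytes_emitted=0
After char 2 ('E'=4): chars_in_quartet=3 acc=0x28F84 bytes_emitted=0
After char 3 ('5'=57): chars_in_quartet=4 acc=0xA3E139 -> emit A3 E1 39, reset; bytes_emitted=3
After char 4 ('c'=28): chars_in_quartet=1 acc=0x1C bytes_emitted=3
After char 5 ('N'=13): chars_in_quartet=2 acc=0x70D bytes_emitted=3
After char 6 ('u'=46): chars_in_quartet=3 acc=0x1C36E bytes_emitted=3
After char 7 ('0'=52): chars_in_quartet=4 acc=0x70DBB4 -> emit 70 DB B4, reset; bytes_emitted=6
After char 8 ('4'=56): chars_in_quartet=1 acc=0x38 bytes_emitted=6
After char 9 ('C'=2): chars_in_quartet=2 acc=0xE02 bytes_emitted=6
After char 10 ('A'=0): chars_in_quartet=3 acc=0x38080 bytes_emitted=6
Padding '=': partial quartet acc=0x38080 -> emit E0 20; bytes_emitted=8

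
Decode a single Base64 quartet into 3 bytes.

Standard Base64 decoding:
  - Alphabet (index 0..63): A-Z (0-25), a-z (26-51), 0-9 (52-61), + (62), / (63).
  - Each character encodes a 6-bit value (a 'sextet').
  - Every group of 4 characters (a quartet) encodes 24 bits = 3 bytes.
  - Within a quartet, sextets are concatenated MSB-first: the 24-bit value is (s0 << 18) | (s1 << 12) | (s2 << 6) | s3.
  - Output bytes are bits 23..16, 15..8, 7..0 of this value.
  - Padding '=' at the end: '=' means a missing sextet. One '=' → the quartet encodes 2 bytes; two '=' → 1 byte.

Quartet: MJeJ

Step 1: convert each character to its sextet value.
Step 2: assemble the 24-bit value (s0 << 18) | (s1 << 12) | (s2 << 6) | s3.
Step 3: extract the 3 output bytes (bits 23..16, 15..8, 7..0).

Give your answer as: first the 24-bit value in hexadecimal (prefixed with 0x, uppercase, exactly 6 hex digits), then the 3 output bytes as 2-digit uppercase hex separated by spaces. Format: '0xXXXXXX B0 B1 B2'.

Sextets: M=12, J=9, e=30, J=9
24-bit: (12<<18) | (9<<12) | (30<<6) | 9
      = 0x300000 | 0x009000 | 0x000780 | 0x000009
      = 0x309789
Bytes: (v>>16)&0xFF=30, (v>>8)&0xFF=97, v&0xFF=89

Answer: 0x309789 30 97 89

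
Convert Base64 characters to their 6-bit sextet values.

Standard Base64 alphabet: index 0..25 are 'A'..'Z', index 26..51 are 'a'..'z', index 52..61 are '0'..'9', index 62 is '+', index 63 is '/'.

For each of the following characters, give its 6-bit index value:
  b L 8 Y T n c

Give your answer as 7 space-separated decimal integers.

Answer: 27 11 60 24 19 39 28

Derivation:
'b': a..z range, 26 + ord('b') − ord('a') = 27
'L': A..Z range, ord('L') − ord('A') = 11
'8': 0..9 range, 52 + ord('8') − ord('0') = 60
'Y': A..Z range, ord('Y') − ord('A') = 24
'T': A..Z range, ord('T') − ord('A') = 19
'n': a..z range, 26 + ord('n') − ord('a') = 39
'c': a..z range, 26 + ord('c') − ord('a') = 28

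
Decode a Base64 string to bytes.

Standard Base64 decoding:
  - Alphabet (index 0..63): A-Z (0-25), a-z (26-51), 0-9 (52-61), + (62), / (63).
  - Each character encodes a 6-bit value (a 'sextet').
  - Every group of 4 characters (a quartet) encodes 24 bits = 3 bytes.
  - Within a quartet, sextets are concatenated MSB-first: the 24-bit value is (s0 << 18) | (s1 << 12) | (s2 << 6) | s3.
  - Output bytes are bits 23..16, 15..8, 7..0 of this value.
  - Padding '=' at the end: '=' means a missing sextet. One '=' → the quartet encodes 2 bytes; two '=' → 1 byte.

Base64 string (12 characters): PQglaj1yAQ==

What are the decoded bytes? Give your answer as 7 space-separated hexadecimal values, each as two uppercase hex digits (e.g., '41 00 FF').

Answer: 3D 08 25 6A 3D 72 01

Derivation:
After char 0 ('P'=15): chars_in_quartet=1 acc=0xF bytes_emitted=0
After char 1 ('Q'=16): chars_in_quartet=2 acc=0x3D0 bytes_emitted=0
After char 2 ('g'=32): chars_in_quartet=3 acc=0xF420 bytes_emitted=0
After char 3 ('l'=37): chars_in_quartet=4 acc=0x3D0825 -> emit 3D 08 25, reset; bytes_emitted=3
After char 4 ('a'=26): chars_in_quartet=1 acc=0x1A bytes_emitted=3
After char 5 ('j'=35): chars_in_quartet=2 acc=0x6A3 bytes_emitted=3
After char 6 ('1'=53): chars_in_quartet=3 acc=0x1A8F5 bytes_emitted=3
After char 7 ('y'=50): chars_in_quartet=4 acc=0x6A3D72 -> emit 6A 3D 72, reset; bytes_emitted=6
After char 8 ('A'=0): chars_in_quartet=1 acc=0x0 bytes_emitted=6
After char 9 ('Q'=16): chars_in_quartet=2 acc=0x10 bytes_emitted=6
Padding '==': partial quartet acc=0x10 -> emit 01; bytes_emitted=7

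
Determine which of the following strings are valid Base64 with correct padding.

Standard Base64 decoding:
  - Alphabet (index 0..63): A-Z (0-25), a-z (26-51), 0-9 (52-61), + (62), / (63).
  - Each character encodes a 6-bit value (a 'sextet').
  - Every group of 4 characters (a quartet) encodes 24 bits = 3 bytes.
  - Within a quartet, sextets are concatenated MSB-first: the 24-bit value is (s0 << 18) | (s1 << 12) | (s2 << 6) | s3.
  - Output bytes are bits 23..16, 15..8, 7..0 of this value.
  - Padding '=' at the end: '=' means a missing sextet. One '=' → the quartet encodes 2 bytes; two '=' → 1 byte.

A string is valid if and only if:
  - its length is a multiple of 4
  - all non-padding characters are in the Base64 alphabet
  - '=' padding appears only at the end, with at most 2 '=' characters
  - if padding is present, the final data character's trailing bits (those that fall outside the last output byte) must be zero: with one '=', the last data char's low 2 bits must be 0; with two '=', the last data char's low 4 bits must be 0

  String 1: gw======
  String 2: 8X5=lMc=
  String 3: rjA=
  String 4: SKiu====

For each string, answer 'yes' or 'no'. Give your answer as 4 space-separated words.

Answer: no no yes no

Derivation:
String 1: 'gw======' → invalid (6 pad chars (max 2))
String 2: '8X5=lMc=' → invalid (bad char(s): ['=']; '=' in middle)
String 3: 'rjA=' → valid
String 4: 'SKiu====' → invalid (4 pad chars (max 2))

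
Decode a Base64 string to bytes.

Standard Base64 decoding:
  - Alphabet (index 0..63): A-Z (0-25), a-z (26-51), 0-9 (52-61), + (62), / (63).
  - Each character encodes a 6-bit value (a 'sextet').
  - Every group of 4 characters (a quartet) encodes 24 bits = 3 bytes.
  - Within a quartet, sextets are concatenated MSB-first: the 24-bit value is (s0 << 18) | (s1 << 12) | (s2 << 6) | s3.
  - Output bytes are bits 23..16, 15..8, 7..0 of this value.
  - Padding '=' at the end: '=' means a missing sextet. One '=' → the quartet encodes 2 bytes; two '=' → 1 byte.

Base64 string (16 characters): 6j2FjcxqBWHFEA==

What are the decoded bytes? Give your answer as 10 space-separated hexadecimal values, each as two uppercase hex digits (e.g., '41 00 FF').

Answer: EA 3D 85 8D CC 6A 05 61 C5 10

Derivation:
After char 0 ('6'=58): chars_in_quartet=1 acc=0x3A bytes_emitted=0
After char 1 ('j'=35): chars_in_quartet=2 acc=0xEA3 bytes_emitted=0
After char 2 ('2'=54): chars_in_quartet=3 acc=0x3A8F6 bytes_emitted=0
After char 3 ('F'=5): chars_in_quartet=4 acc=0xEA3D85 -> emit EA 3D 85, reset; bytes_emitted=3
After char 4 ('j'=35): chars_in_quartet=1 acc=0x23 bytes_emitted=3
After char 5 ('c'=28): chars_in_quartet=2 acc=0x8DC bytes_emitted=3
After char 6 ('x'=49): chars_in_quartet=3 acc=0x23731 bytes_emitted=3
After char 7 ('q'=42): chars_in_quartet=4 acc=0x8DCC6A -> emit 8D CC 6A, reset; bytes_emitted=6
After char 8 ('B'=1): chars_in_quartet=1 acc=0x1 bytes_emitted=6
After char 9 ('W'=22): chars_in_quartet=2 acc=0x56 bytes_emitted=6
After char 10 ('H'=7): chars_in_quartet=3 acc=0x1587 bytes_emitted=6
After char 11 ('F'=5): chars_in_quartet=4 acc=0x561C5 -> emit 05 61 C5, reset; bytes_emitted=9
After char 12 ('E'=4): chars_in_quartet=1 acc=0x4 bytes_emitted=9
After char 13 ('A'=0): chars_in_quartet=2 acc=0x100 bytes_emitted=9
Padding '==': partial quartet acc=0x100 -> emit 10; bytes_emitted=10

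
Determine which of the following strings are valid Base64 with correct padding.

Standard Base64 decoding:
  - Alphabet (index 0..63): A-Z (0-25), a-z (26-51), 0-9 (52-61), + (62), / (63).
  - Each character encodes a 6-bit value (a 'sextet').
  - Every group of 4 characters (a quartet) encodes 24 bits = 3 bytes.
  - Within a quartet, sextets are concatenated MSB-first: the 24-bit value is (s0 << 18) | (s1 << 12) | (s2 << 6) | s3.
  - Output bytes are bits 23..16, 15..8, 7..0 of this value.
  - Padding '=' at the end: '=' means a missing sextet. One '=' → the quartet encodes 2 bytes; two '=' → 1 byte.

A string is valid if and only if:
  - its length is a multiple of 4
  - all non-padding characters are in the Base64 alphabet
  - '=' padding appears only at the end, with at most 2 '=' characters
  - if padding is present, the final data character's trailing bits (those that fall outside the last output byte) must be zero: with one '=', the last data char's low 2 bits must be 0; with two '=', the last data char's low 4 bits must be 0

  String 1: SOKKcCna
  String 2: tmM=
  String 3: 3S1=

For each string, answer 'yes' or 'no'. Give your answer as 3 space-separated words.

String 1: 'SOKKcCna' → valid
String 2: 'tmM=' → valid
String 3: '3S1=' → invalid (bad trailing bits)

Answer: yes yes no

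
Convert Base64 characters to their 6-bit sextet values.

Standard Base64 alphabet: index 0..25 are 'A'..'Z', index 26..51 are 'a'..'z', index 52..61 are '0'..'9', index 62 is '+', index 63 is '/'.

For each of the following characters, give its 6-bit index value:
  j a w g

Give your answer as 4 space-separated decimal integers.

Answer: 35 26 48 32

Derivation:
'j': a..z range, 26 + ord('j') − ord('a') = 35
'a': a..z range, 26 + ord('a') − ord('a') = 26
'w': a..z range, 26 + ord('w') − ord('a') = 48
'g': a..z range, 26 + ord('g') − ord('a') = 32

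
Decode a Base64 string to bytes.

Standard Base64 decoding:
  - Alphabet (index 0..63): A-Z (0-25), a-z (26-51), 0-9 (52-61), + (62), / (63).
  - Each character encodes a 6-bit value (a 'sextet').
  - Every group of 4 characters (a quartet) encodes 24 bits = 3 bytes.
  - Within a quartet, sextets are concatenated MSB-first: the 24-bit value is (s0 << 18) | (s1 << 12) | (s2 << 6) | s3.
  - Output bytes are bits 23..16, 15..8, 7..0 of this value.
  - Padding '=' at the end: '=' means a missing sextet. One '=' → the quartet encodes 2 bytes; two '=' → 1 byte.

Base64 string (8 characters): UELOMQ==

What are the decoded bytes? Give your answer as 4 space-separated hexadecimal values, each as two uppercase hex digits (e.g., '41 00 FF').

Answer: 50 42 CE 31

Derivation:
After char 0 ('U'=20): chars_in_quartet=1 acc=0x14 bytes_emitted=0
After char 1 ('E'=4): chars_in_quartet=2 acc=0x504 bytes_emitted=0
After char 2 ('L'=11): chars_in_quartet=3 acc=0x1410B bytes_emitted=0
After char 3 ('O'=14): chars_in_quartet=4 acc=0x5042CE -> emit 50 42 CE, reset; bytes_emitted=3
After char 4 ('M'=12): chars_in_quartet=1 acc=0xC bytes_emitted=3
After char 5 ('Q'=16): chars_in_quartet=2 acc=0x310 bytes_emitted=3
Padding '==': partial quartet acc=0x310 -> emit 31; bytes_emitted=4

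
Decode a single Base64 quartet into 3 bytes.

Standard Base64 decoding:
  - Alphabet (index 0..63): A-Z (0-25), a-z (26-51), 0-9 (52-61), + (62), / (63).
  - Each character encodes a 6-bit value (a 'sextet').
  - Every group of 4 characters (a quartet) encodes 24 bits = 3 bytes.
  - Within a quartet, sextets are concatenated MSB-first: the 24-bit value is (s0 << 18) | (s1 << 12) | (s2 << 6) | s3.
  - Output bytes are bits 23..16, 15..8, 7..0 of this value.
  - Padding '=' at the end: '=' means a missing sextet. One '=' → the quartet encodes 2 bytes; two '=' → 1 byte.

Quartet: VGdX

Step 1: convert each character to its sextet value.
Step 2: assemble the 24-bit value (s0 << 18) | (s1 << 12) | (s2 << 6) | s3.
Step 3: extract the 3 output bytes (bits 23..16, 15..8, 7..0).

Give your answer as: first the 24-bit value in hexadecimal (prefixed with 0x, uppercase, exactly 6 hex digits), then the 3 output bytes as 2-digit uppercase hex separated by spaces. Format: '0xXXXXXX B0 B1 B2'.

Answer: 0x546757 54 67 57

Derivation:
Sextets: V=21, G=6, d=29, X=23
24-bit: (21<<18) | (6<<12) | (29<<6) | 23
      = 0x540000 | 0x006000 | 0x000740 | 0x000017
      = 0x546757
Bytes: (v>>16)&0xFF=54, (v>>8)&0xFF=67, v&0xFF=57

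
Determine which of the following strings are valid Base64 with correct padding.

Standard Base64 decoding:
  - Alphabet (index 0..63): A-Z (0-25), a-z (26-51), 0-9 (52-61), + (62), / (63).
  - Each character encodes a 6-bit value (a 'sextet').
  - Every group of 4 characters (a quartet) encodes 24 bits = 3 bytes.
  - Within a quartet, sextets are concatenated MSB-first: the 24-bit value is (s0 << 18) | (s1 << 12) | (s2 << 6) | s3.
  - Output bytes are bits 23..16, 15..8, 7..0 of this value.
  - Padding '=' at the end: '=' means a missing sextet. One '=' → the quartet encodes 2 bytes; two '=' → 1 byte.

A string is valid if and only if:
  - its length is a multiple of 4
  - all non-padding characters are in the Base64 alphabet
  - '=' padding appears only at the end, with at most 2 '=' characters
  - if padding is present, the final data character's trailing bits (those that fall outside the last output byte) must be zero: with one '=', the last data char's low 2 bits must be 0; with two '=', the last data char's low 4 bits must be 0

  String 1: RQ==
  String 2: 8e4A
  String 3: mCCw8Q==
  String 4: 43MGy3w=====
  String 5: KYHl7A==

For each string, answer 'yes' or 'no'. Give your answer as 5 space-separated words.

String 1: 'RQ==' → valid
String 2: '8e4A' → valid
String 3: 'mCCw8Q==' → valid
String 4: '43MGy3w=====' → invalid (5 pad chars (max 2))
String 5: 'KYHl7A==' → valid

Answer: yes yes yes no yes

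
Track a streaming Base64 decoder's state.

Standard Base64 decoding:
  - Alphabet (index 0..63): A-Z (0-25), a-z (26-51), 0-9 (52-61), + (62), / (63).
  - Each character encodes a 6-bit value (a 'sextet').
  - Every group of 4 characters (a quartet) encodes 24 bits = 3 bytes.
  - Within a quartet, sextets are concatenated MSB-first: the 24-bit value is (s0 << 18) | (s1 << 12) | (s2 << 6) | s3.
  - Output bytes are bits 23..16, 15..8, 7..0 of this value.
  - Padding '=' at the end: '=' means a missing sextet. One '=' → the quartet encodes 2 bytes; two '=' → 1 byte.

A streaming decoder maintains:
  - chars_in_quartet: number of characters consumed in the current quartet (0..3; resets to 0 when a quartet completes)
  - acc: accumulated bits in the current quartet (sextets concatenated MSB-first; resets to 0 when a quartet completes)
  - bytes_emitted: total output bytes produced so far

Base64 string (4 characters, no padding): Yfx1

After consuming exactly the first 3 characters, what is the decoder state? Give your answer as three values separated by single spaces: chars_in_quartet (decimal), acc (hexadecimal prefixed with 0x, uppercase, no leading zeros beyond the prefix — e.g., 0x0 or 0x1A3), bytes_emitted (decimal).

Answer: 3 0x187F1 0

Derivation:
After char 0 ('Y'=24): chars_in_quartet=1 acc=0x18 bytes_emitted=0
After char 1 ('f'=31): chars_in_quartet=2 acc=0x61F bytes_emitted=0
After char 2 ('x'=49): chars_in_quartet=3 acc=0x187F1 bytes_emitted=0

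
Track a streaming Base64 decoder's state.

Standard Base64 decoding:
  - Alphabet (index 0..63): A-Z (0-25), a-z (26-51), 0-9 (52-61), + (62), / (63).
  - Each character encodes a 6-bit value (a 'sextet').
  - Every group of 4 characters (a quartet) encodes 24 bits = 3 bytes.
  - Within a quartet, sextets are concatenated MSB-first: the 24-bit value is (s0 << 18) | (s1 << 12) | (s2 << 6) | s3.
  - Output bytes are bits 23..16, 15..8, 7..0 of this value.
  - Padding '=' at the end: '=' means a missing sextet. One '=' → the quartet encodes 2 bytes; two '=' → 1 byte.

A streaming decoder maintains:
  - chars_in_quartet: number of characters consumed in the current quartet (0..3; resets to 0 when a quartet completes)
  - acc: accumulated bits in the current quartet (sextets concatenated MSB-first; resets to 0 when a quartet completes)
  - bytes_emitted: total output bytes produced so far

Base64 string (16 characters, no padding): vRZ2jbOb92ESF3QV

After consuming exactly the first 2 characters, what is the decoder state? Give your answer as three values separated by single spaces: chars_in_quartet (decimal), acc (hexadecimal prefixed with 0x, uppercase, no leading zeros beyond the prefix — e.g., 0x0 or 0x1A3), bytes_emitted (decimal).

Answer: 2 0xBD1 0

Derivation:
After char 0 ('v'=47): chars_in_quartet=1 acc=0x2F bytes_emitted=0
After char 1 ('R'=17): chars_in_quartet=2 acc=0xBD1 bytes_emitted=0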